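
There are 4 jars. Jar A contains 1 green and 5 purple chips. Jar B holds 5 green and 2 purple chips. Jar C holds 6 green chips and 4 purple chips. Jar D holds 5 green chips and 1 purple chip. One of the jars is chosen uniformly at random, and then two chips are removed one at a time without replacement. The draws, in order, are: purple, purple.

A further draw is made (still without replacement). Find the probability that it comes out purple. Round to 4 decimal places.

0.6292

For each hypothesis, P(data | H) works out to: P(data | jar A) = (5/6)(4/5) = 2/3; P(data | jar B) = (2/7)(1/6) = 1/21; P(data | jar C) = (4/10)(3/9) = 2/15; P(data | jar D) = (1/6)(0/5) = 0.
The prior-weighted likelihoods are 1/4 · 2/3 = 1/6, 1/4 · 1/21 = 1/84, 1/4 · 2/15 = 1/30, 1/4 · 0 = 0; summing to 89/420.
The posterior is then P(jar A | data) = 70/89, P(jar B | data) = 5/89, P(jar C | data) = 14/89, P(jar D | data) = 0.
The predictive probability is P(purple next | data) = (3/4)(70/89) + (0)(5/89) + (1/4)(14/89) = 56/89.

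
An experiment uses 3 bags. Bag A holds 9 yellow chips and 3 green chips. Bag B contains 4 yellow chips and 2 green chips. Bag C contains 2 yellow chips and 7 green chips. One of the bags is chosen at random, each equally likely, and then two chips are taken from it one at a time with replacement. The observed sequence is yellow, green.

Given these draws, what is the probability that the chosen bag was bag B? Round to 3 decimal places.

The likelihood of the observed sequence under each hypothesis: P(data | bag A) = (9/12)(3/12) = 0.1875; P(data | bag B) = (4/6)(2/6) = 0.22222; P(data | bag C) = (2/9)(7/9) = 0.17284.
The prior-weighted likelihoods are 1/3 · 0.1875 = 0.0625, 1/3 · 0.22222 = 0.074074, 1/3 · 0.17284 = 0.057613; summing to 0.19419.
Therefore the posterior P(bag B | data) = (0.074074) / (0.19419) = 0.38146.

0.381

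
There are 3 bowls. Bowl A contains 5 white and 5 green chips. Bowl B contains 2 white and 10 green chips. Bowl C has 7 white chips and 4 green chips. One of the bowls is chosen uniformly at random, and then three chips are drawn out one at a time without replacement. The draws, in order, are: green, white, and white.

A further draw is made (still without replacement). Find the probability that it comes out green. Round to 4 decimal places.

0.4885

Compute the likelihood of the observed sequence for each case: P(data | bowl A) = (5/10)(5/9)(4/8) = 0.13889; P(data | bowl B) = (10/12)(2/11)(1/10) = 0.015152; P(data | bowl C) = (4/11)(7/10)(6/9) = 0.1697.
Multiplying each by its prior: 1/3 · 0.13889 = 0.046296, 1/3 · 0.015152 = 0.0050505, 1/3 · 0.1697 = 0.056566; with total 0.10791.
Dividing through by the total gives posterior P(bowl A | data) = 0.42902, P(bowl B | data) = 0.046802, P(bowl C | data) = 0.52418.
The predictive probability is P(green next | data) = (4/7)(0.42902) + (1)(0.046802) + (3/8)(0.52418) = 0.48852.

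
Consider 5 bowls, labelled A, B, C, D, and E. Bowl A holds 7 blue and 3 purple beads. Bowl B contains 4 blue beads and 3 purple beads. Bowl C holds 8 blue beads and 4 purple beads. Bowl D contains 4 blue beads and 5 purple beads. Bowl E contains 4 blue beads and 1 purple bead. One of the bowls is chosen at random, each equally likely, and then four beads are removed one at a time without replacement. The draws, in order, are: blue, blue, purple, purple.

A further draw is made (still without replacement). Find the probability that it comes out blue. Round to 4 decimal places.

Under each hypothesis, the probability of the observed sequence is: P(data | bowl A) = (7/10)(6/9)(3/8)(2/7) = 0.05; P(data | bowl B) = (4/7)(3/6)(3/5)(2/4) = 0.085714; P(data | bowl C) = (8/12)(7/11)(4/10)(3/9) = 0.056566; P(data | bowl D) = (4/9)(3/8)(5/7)(4/6) = 0.079365; P(data | bowl E) = (4/5)(3/4)(1/3)(0/2) = 0.
Multiplying each by its prior: 1/5 · 0.05 = 0.01, 1/5 · 0.085714 = 0.017143, 1/5 · 0.056566 = 0.011313, 1/5 · 0.079365 = 0.015873, 1/5 · 0 = 0; with total 0.054329.
Dividing through by the total gives posterior P(bowl A | data) = 0.18406, P(bowl B | data) = 0.31554, P(bowl C | data) = 0.20823, P(bowl D | data) = 0.29216, P(bowl E | data) = 0.
The predictive probability is P(blue next | data) = (5/6)(0.18406) + (2/3)(0.31554) + (3/4)(0.20823) + (2/5)(0.29216) = 0.63679.

0.6368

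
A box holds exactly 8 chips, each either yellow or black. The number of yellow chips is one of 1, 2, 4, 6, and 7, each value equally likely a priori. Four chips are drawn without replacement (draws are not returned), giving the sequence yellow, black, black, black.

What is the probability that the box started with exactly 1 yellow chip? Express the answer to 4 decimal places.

The likelihood of the observed sequence under each hypothesis: P(data | r = 1) = (1/8)(7/7)(6/6)(5/5) = 1/8; P(data | r = 2) = (2/8)(6/7)(5/6)(4/5) = 1/7; P(data | r = 4) = (4/8)(4/7)(3/6)(2/5) = 2/35; P(data | r = 6) = (6/8)(2/7)(1/6)(0/5) = 0; P(data | r = 7) = (7/8)(1/7)(0/6) = 0.
The prior-weighted likelihoods are 1/5 · 1/8 = 1/40, 1/5 · 1/7 = 1/35, 1/5 · 2/35 = 2/175, 1/5 · 0 = 0, 1/5 · 0 = 0; with total 13/200.
Therefore the posterior P(r = 1 | data) = (1/40) / (13/200) = 5/13.

0.3846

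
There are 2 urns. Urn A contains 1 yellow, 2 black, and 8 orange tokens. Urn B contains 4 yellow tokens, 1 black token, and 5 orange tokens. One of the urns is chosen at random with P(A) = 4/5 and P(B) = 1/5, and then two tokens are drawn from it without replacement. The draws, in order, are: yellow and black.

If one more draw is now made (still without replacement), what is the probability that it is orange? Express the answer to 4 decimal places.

The likelihood of the observed sequence under each hypothesis: P(data | urn A) = (1/11)(2/10) = 0.018182; P(data | urn B) = (4/10)(1/9) = 0.044444.
Multiplying each by its prior: 4/5 · 0.018182 = 0.014545, 1/5 · 0.044444 = 0.0088889; with total 0.023434.
Normalising, the posterior is P(urn A | data) = 0.62069, P(urn B | data) = 0.37931.
The predictive probability is P(orange next | data) = (8/9)(0.62069) + (5/8)(0.37931) = 0.78879.

0.7888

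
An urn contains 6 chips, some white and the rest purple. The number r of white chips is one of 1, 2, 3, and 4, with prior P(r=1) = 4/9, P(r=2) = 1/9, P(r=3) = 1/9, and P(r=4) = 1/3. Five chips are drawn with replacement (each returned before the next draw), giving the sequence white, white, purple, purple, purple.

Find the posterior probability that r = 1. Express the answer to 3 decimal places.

Compute the likelihood of the observed sequence for each case: P(data | r = 1) = (1/6)(1/6)(5/6)(5/6)(5/6) = 0.016075; P(data | r = 2) = (2/6)(2/6)(4/6)(4/6)(4/6) = 0.032922; P(data | r = 3) = (3/6)(3/6)(3/6)(3/6)(3/6) = 0.03125; P(data | r = 4) = (4/6)(4/6)(2/6)(2/6)(2/6) = 0.016461.
Weighting by the prior gives 4/9 · 0.016075 = 0.0071445, 1/9 · 0.032922 = 0.003658, 1/9 · 0.03125 = 0.0034722, 1/3 · 0.016461 = 0.005487; with total 0.019762.
So P(r = 1 | data) = (0.0071445) / (0.019762) = 0.36153.

0.362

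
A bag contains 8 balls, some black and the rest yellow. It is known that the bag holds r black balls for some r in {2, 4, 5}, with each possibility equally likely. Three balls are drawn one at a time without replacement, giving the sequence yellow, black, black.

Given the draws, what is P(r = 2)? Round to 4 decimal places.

0.1000

For each hypothesis, P(data | H) works out to: P(data | r = 2) = (6/8)(2/7)(1/6) = 1/28; P(data | r = 4) = (4/8)(4/7)(3/6) = 1/7; P(data | r = 5) = (3/8)(5/7)(4/6) = 5/28.
Multiplying each by its prior: 1/3 · 1/28 = 1/84, 1/3 · 1/7 = 1/21, 1/3 · 5/28 = 5/84; summing to 5/42.
So P(r = 2 | data) = (1/84) / (5/42) = 1/10.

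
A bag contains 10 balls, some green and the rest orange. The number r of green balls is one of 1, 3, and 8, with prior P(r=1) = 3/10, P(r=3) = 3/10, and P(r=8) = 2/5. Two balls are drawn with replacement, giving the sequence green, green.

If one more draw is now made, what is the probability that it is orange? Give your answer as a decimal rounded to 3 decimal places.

For each hypothesis, P(data | H) works out to: P(data | r = 1) = (1/10)(1/10) = 1/100; P(data | r = 3) = (3/10)(3/10) = 9/100; P(data | r = 8) = (8/10)(8/10) = 16/25.
Weighting by the prior gives 3/10 · 1/100 = 3/1000, 3/10 · 9/100 = 27/1000, 2/5 · 16/25 = 32/125; summing to 143/500.
Dividing through by the total gives posterior P(r = 1 | data) = 3/286, P(r = 3 | data) = 27/286, P(r = 8 | data) = 128/143.
So P(orange next | data) = Σ P(orange next | H) P(H | data) = (9/10)(3/286) + (7/10)(27/286) + (1/5)(128/143) = 14/55.

0.255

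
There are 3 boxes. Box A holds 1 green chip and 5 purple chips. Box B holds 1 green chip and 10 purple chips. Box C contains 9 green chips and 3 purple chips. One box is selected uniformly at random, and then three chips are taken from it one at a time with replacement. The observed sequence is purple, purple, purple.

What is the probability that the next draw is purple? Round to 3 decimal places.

0.869

The likelihood of the observed sequence under each hypothesis: P(data | box A) = (5/6)(5/6)(5/6) = 0.5787; P(data | box B) = (10/11)(10/11)(10/11) = 0.75131; P(data | box C) = (3/12)(3/12)(3/12) = 0.015625.
Weighting by the prior gives 1/3 · 0.5787 = 0.1929, 1/3 · 0.75131 = 0.25044, 1/3 · 0.015625 = 0.0052083; summing to 0.44855.
Dividing through by the total gives posterior P(box A | data) = 0.43006, P(box B | data) = 0.55833, P(box C | data) = 0.011612.
The predictive probability is P(purple next | data) = (5/6)(0.43006) + (10/11)(0.55833) + (1/4)(0.011612) = 0.86886.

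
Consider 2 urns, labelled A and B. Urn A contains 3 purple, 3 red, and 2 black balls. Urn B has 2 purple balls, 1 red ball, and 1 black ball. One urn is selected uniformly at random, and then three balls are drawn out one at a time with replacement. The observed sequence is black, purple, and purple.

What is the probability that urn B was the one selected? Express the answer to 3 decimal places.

0.640

Compute the likelihood of the observed sequence for each case: P(data | urn A) = (2/8)(3/8)(3/8) = 9/256; P(data | urn B) = (1/4)(2/4)(2/4) = 1/16.
The prior-weighted likelihoods are 1/2 · 9/256 = 9/512, 1/2 · 1/16 = 1/32; with total 25/512.
So P(urn B | data) = (1/32) / (25/512) = 16/25.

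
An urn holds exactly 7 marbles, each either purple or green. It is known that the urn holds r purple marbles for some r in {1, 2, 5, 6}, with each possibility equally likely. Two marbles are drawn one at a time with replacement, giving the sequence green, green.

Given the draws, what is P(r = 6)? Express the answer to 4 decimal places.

0.0152

Under each hypothesis, the probability of the observed sequence is: P(data | r = 1) = (6/7)(6/7) = 36/49; P(data | r = 2) = (5/7)(5/7) = 25/49; P(data | r = 5) = (2/7)(2/7) = 4/49; P(data | r = 6) = (1/7)(1/7) = 1/49.
Weighting by the prior gives 1/4 · 36/49 = 9/49, 1/4 · 25/49 = 25/196, 1/4 · 4/49 = 1/49, 1/4 · 1/49 = 1/196; summing to 33/98.
Therefore the posterior P(r = 6 | data) = (1/196) / (33/98) = 1/66.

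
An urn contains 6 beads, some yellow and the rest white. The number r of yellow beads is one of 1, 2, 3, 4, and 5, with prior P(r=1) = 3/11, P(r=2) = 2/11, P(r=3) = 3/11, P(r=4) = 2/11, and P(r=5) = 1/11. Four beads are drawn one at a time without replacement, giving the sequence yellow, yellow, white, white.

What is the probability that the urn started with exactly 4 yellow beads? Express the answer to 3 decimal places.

The likelihood of the observed sequence under each hypothesis: P(data | r = 1) = (1/6)(0/5) = 0; P(data | r = 2) = (2/6)(1/5)(4/4)(3/3) = 1/15; P(data | r = 3) = (3/6)(2/5)(3/4)(2/3) = 1/10; P(data | r = 4) = (4/6)(3/5)(2/4)(1/3) = 1/15; P(data | r = 5) = (5/6)(4/5)(1/4)(0/3) = 0.
The prior-weighted likelihoods are 3/11 · 0 = 0, 2/11 · 1/15 = 2/165, 3/11 · 1/10 = 3/110, 2/11 · 1/15 = 2/165, 1/11 · 0 = 0; with total 17/330.
By Bayes' rule, P(r = 4 | data) = (2/165) / (17/330) = 4/17.

0.235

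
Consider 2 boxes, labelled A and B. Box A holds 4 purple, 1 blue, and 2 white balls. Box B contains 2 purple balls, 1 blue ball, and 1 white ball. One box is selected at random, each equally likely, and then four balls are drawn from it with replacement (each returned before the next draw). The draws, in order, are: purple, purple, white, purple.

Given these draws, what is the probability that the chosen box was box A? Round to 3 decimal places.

The likelihood of the observed sequence under each hypothesis: P(data | box A) = (4/7)(4/7)(2/7)(4/7) = 0.053311; P(data | box B) = (2/4)(2/4)(1/4)(2/4) = 0.03125.
Multiplying each by its prior: 1/2 · 0.053311 = 0.026656, 1/2 · 0.03125 = 0.015625; with total 0.042281.
So P(box A | data) = (0.026656) / (0.042281) = 0.63044.

0.630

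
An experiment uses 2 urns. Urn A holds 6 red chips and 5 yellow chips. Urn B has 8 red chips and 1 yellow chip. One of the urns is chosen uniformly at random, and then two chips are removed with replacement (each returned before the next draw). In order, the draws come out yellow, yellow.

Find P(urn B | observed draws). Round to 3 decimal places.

The likelihood of the observed sequence under each hypothesis: P(data | urn A) = (5/11)(5/11) = 0.20661; P(data | urn B) = (1/9)(1/9) = 0.012346.
The prior-weighted likelihoods are 1/2 · 0.20661 = 0.10331, 1/2 · 0.012346 = 0.0061728; summing to 0.10948.
Therefore the posterior P(urn B | data) = (0.0061728) / (0.10948) = 0.056384.

0.056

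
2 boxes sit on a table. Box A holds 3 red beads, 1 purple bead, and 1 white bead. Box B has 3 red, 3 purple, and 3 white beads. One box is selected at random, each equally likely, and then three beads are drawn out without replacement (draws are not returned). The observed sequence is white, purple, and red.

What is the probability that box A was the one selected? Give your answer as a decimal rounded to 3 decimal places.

0.483

For each hypothesis, P(data | H) works out to: P(data | box A) = (1/5)(1/4)(3/3) = 1/20; P(data | box B) = (3/9)(3/8)(3/7) = 3/56.
Multiplying each by its prior: 1/2 · 1/20 = 1/40, 1/2 · 3/56 = 3/112; summing to 29/560.
Therefore the posterior P(box A | data) = (1/40) / (29/560) = 14/29.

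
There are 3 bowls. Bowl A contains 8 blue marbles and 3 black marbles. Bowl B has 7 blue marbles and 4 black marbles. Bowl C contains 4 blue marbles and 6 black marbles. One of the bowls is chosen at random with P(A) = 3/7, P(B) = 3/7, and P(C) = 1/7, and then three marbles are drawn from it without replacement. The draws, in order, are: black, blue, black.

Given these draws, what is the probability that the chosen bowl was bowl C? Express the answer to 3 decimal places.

Under each hypothesis, the probability of the observed sequence is: P(data | bowl A) = (3/11)(8/10)(2/9) = 8/165; P(data | bowl B) = (4/11)(7/10)(3/9) = 14/165; P(data | bowl C) = (6/10)(4/9)(5/8) = 1/6.
Weighting by the prior gives 3/7 · 8/165 = 8/385, 3/7 · 14/165 = 2/55, 1/7 · 1/6 = 1/42; with total 17/210.
So P(bowl C | data) = (1/42) / (17/210) = 5/17.

0.294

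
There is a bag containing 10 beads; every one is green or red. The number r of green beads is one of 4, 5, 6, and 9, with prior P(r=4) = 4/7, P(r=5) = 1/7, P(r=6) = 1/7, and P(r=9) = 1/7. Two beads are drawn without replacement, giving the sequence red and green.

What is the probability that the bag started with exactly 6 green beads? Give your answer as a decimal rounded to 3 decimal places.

0.156

For each hypothesis, P(data | H) works out to: P(data | r = 4) = (6/10)(4/9) = 4/15; P(data | r = 5) = (5/10)(5/9) = 5/18; P(data | r = 6) = (4/10)(6/9) = 4/15; P(data | r = 9) = (1/10)(9/9) = 1/10.
The prior-weighted likelihoods are 4/7 · 4/15 = 16/105, 1/7 · 5/18 = 5/126, 1/7 · 4/15 = 4/105, 1/7 · 1/10 = 1/70; these sum to 11/45.
Therefore the posterior P(r = 6 | data) = (4/105) / (11/45) = 12/77.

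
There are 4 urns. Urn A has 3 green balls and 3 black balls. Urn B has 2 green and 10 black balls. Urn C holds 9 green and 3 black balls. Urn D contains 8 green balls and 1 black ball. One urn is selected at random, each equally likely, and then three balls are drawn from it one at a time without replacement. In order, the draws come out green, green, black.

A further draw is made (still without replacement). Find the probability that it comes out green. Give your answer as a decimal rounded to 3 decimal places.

For each hypothesis, P(data | H) works out to: P(data | urn A) = (3/6)(2/5)(3/4) = 0.15; P(data | urn B) = (2/12)(1/11)(10/10) = 0.015152; P(data | urn C) = (9/12)(8/11)(3/10) = 0.16364; P(data | urn D) = (8/9)(7/8)(1/7) = 0.11111.
Weighting by the prior gives 1/4 · 0.15 = 0.0375, 1/4 · 0.015152 = 0.0037879, 1/4 · 0.16364 = 0.040909, 1/4 · 0.11111 = 0.027778; these sum to 0.10997.
Normalising, the posterior is P(urn A | data) = 0.34099, P(urn B | data) = 0.034443, P(urn C | data) = 0.37199, P(urn D | data) = 0.25258.
The predictive probability is P(green next | data) = (1/3)(0.34099) + (0)(0.034443) + (7/9)(0.37199) + (1)(0.25258) = 0.65557.

0.656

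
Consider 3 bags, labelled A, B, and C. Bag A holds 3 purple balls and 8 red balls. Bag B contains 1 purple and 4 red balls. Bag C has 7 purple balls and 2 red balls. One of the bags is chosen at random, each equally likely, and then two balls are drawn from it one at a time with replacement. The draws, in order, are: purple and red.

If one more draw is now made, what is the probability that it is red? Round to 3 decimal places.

Compute the likelihood of the observed sequence for each case: P(data | bag A) = (3/11)(8/11) = 0.19835; P(data | bag B) = (1/5)(4/5) = 0.16; P(data | bag C) = (7/9)(2/9) = 0.17284.
Multiplying each by its prior: 1/3 · 0.19835 = 0.066116, 1/3 · 0.16 = 0.053333, 1/3 · 0.17284 = 0.057613; with total 0.17706.
Normalising, the posterior is P(bag A | data) = 0.3734, P(bag B | data) = 0.30121, P(bag C | data) = 0.32538.
Averaging over the posterior, P(red next | data) = (8/11)(0.3734) + (4/5)(0.30121) + (2/9)(0.32538) = 0.58484.

0.585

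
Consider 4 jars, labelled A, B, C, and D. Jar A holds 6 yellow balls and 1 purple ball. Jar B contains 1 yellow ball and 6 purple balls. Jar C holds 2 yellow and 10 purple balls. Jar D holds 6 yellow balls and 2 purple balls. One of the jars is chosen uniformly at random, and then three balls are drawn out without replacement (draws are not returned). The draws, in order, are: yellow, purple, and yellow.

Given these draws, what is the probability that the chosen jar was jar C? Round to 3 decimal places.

The likelihood of the observed sequence under each hypothesis: P(data | jar A) = (6/7)(1/6)(5/5) = 0.14286; P(data | jar B) = (1/7)(6/6)(0/5) = 0; P(data | jar C) = (2/12)(10/11)(1/10) = 0.015152; P(data | jar D) = (6/8)(2/7)(5/6) = 0.17857.
The prior-weighted likelihoods are 1/4 · 0.14286 = 0.035714, 1/4 · 0 = 0, 1/4 · 0.015152 = 0.0037879, 1/4 · 0.17857 = 0.044643; with total 0.084145.
By Bayes' rule, P(jar C | data) = (0.0037879) / (0.084145) = 0.045016.

0.045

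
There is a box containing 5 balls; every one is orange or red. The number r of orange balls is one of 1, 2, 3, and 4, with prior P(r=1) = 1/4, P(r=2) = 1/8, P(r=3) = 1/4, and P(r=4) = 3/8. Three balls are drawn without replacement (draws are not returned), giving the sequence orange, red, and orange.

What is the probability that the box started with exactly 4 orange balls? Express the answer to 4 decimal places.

0.5455

The likelihood of the observed sequence under each hypothesis: P(data | r = 1) = (1/5)(4/4)(0/3) = 0; P(data | r = 2) = (2/5)(3/4)(1/3) = 1/10; P(data | r = 3) = (3/5)(2/4)(2/3) = 1/5; P(data | r = 4) = (4/5)(1/4)(3/3) = 1/5.
Weighting by the prior gives 1/4 · 0 = 0, 1/8 · 1/10 = 1/80, 1/4 · 1/5 = 1/20, 3/8 · 1/5 = 3/40; summing to 11/80.
By Bayes' rule, P(r = 4 | data) = (3/40) / (11/80) = 6/11.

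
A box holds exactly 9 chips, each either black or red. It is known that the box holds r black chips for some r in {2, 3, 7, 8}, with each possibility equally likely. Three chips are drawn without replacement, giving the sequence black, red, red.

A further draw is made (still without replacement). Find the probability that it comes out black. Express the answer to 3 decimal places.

0.309

Under each hypothesis, the probability of the observed sequence is: P(data | r = 2) = (2/9)(7/8)(6/7) = 1/6; P(data | r = 3) = (3/9)(6/8)(5/7) = 5/28; P(data | r = 7) = (7/9)(2/8)(1/7) = 1/36; P(data | r = 8) = (8/9)(1/8)(0/7) = 0.
Multiplying each by its prior: 1/4 · 1/6 = 1/24, 1/4 · 5/28 = 5/112, 1/4 · 1/36 = 1/144, 1/4 · 0 = 0; with total 47/504.
Normalising, the posterior is P(r = 2 | data) = 21/47, P(r = 3 | data) = 45/94, P(r = 7 | data) = 7/94, P(r = 8 | data) = 0.
The predictive probability is P(black next | data) = (1/6)(21/47) + (1/3)(45/94) + (1)(7/94) = 29/94.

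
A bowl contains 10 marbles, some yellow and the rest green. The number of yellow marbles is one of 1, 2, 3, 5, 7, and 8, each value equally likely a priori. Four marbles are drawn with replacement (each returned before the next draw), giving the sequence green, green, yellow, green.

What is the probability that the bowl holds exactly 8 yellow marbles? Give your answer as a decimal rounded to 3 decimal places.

Under each hypothesis, the probability of the observed sequence is: P(data | r = 1) = (9/10)(9/10)(1/10)(9/10) = 0.0729; P(data | r = 2) = (8/10)(8/10)(2/10)(8/10) = 0.1024; P(data | r = 3) = (7/10)(7/10)(3/10)(7/10) = 0.1029; P(data | r = 5) = (5/10)(5/10)(5/10)(5/10) = 0.0625; P(data | r = 7) = (3/10)(3/10)(7/10)(3/10) = 0.0189; P(data | r = 8) = (2/10)(2/10)(8/10)(2/10) = 0.0064.
The prior-weighted likelihoods are 1/6 · 0.0729 = 0.01215, 1/6 · 0.1024 = 0.017067, 1/6 · 0.1029 = 0.01715, 1/6 · 0.0625 = 0.010417, 1/6 · 0.0189 = 0.00315, 1/6 · 0.0064 = 0.0010667; summing to 0.061.
By Bayes' rule, P(r = 8 | data) = (0.0010667) / (0.061) = 0.017486.

0.017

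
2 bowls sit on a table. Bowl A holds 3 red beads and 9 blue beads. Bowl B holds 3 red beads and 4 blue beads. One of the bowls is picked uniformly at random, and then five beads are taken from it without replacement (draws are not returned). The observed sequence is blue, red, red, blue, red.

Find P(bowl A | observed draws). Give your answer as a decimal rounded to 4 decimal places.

Under each hypothesis, the probability of the observed sequence is: P(data | bowl A) = (9/12)(3/11)(2/10)(8/9)(1/8) = 0.0045455; P(data | bowl B) = (4/7)(3/6)(2/5)(3/4)(1/3) = 0.028571.
Weighting by the prior gives 1/2 · 0.0045455 = 0.0022727, 1/2 · 0.028571 = 0.014286; with total 0.016558.
Therefore the posterior P(bowl A | data) = (0.0022727) / (0.016558) = 0.13725.

0.1373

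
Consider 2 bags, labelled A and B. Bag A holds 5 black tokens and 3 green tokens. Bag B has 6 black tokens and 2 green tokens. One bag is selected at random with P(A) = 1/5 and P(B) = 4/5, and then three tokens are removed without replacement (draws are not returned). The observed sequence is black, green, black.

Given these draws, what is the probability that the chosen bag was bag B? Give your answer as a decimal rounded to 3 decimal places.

0.800

For each hypothesis, P(data | H) works out to: P(data | bag A) = (5/8)(3/7)(4/6) = 5/28; P(data | bag B) = (6/8)(2/7)(5/6) = 5/28.
Weighting by the prior gives 1/5 · 5/28 = 1/28, 4/5 · 5/28 = 1/7; these sum to 5/28.
Hence P(bag B | data) = (1/7) / (5/28) = 4/5.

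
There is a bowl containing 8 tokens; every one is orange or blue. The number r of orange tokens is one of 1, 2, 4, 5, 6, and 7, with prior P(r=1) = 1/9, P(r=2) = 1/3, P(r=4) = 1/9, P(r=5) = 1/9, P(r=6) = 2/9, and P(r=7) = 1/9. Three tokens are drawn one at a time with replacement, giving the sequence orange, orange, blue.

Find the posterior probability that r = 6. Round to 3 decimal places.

0.350

For each hypothesis, P(data | H) works out to: P(data | r = 1) = (1/8)(1/8)(7/8) = 0.013672; P(data | r = 2) = (2/8)(2/8)(6/8) = 0.046875; P(data | r = 4) = (4/8)(4/8)(4/8) = 0.125; P(data | r = 5) = (5/8)(5/8)(3/8) = 0.14648; P(data | r = 6) = (6/8)(6/8)(2/8) = 0.14062; P(data | r = 7) = (7/8)(7/8)(1/8) = 0.095703.
The prior-weighted likelihoods are 1/9 · 0.013672 = 0.0015191, 1/3 · 0.046875 = 0.015625, 1/9 · 0.125 = 0.013889, 1/9 · 0.14648 = 0.016276, 2/9 · 0.14062 = 0.03125, 1/9 · 0.095703 = 0.010634; with total 0.089193.
So P(r = 6 | data) = (0.03125) / (0.089193) = 0.35036.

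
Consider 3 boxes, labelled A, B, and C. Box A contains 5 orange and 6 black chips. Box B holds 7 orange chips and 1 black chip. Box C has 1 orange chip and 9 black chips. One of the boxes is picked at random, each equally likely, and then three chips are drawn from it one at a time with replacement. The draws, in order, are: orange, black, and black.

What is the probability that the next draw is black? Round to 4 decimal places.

For each hypothesis, P(data | H) works out to: P(data | box A) = (5/11)(6/11)(6/11) = 0.13524; P(data | box B) = (7/8)(1/8)(1/8) = 0.013672; P(data | box C) = (1/10)(9/10)(9/10) = 0.081.
Weighting by the prior gives 1/3 · 0.13524 = 0.045079, 1/3 · 0.013672 = 0.0045573, 1/3 · 0.081 = 0.027; summing to 0.076636.
Dividing through by the total gives posterior P(box A | data) = 0.58822, P(box B | data) = 0.059467, P(box C | data) = 0.35231.
The predictive probability is P(black next | data) = (6/11)(0.58822) + (1/8)(0.059467) + (9/10)(0.35231) = 0.64536.

0.6454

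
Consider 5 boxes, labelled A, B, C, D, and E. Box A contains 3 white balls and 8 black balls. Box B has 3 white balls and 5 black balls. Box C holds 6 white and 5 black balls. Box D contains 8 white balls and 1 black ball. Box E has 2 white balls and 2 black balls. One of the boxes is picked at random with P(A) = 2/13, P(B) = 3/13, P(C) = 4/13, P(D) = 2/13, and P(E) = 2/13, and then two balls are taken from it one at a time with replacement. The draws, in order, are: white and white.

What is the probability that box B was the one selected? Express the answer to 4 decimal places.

0.1098

The likelihood of the observed sequence under each hypothesis: P(data | box A) = (3/11)(3/11) = 0.07438; P(data | box B) = (3/8)(3/8) = 0.14062; P(data | box C) = (6/11)(6/11) = 0.29752; P(data | box D) = (8/9)(8/9) = 0.79012; P(data | box E) = (2/4)(2/4) = 0.25.
The prior-weighted likelihoods are 2/13 · 0.07438 = 0.011443, 3/13 · 0.14062 = 0.032452, 4/13 · 0.29752 = 0.091545, 2/13 · 0.79012 = 0.12156, 2/13 · 0.25 = 0.038462; with total 0.29546.
Hence P(box B | data) = (0.032452) / (0.29546) = 0.10984.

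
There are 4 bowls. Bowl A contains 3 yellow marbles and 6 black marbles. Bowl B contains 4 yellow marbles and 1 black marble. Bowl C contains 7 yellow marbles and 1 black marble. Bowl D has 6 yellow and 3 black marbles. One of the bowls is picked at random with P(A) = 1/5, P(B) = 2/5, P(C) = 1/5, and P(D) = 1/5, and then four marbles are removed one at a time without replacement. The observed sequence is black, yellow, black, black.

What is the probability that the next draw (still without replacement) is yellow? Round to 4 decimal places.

Compute the likelihood of the observed sequence for each case: P(data | bowl A) = (6/9)(3/8)(5/7)(4/6) = 5/42; P(data | bowl B) = (1/5)(4/4)(0/3) = 0; P(data | bowl C) = (1/8)(7/7)(0/6) = 0; P(data | bowl D) = (3/9)(6/8)(2/7)(1/6) = 1/84.
The prior-weighted likelihoods are 1/5 · 5/42 = 1/42, 2/5 · 0 = 0, 1/5 · 0 = 0, 1/5 · 1/84 = 1/420; these sum to 11/420.
Dividing through by the total gives posterior P(bowl A | data) = 10/11, P(bowl B | data) = 0, P(bowl C | data) = 0, P(bowl D | data) = 1/11.
The predictive probability is P(yellow next | data) = (2/5)(10/11) + (1)(1/11) = 5/11.

0.4545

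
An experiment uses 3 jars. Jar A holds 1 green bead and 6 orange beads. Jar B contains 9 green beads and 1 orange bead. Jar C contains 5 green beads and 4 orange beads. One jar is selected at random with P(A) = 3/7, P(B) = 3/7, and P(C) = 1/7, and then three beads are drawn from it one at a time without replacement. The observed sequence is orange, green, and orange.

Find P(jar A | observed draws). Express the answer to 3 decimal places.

0.783

Under each hypothesis, the probability of the observed sequence is: P(data | jar A) = (6/7)(1/6)(5/5) = 1/7; P(data | jar B) = (1/10)(9/9)(0/8) = 0; P(data | jar C) = (4/9)(5/8)(3/7) = 5/42.
Multiplying each by its prior: 3/7 · 1/7 = 3/49, 3/7 · 0 = 0, 1/7 · 5/42 = 5/294; summing to 23/294.
Therefore the posterior P(jar A | data) = (3/49) / (23/294) = 18/23.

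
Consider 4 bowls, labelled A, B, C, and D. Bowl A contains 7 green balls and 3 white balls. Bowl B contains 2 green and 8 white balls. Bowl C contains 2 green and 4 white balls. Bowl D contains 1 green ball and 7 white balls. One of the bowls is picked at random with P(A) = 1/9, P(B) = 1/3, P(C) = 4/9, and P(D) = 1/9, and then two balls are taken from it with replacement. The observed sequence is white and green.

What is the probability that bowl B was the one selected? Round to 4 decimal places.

0.2843

Under each hypothesis, the probability of the observed sequence is: P(data | bowl A) = (3/10)(7/10) = 0.21; P(data | bowl B) = (8/10)(2/10) = 0.16; P(data | bowl C) = (4/6)(2/6) = 0.22222; P(data | bowl D) = (7/8)(1/8) = 0.10938.
Multiplying each by its prior: 1/9 · 0.21 = 0.023333, 1/3 · 0.16 = 0.053333, 4/9 · 0.22222 = 0.098765, 1/9 · 0.10938 = 0.012153; with total 0.18758.
Therefore the posterior P(bowl B | data) = (0.053333) / (0.18758) = 0.28432.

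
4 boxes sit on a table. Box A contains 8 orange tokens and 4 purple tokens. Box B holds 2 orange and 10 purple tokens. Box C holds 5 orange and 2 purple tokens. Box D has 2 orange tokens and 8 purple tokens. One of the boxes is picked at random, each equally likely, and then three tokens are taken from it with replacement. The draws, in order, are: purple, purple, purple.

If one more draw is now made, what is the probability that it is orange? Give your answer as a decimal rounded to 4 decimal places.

Compute the likelihood of the observed sequence for each case: P(data | box A) = (4/12)(4/12)(4/12) = 0.037037; P(data | box B) = (10/12)(10/12)(10/12) = 0.5787; P(data | box C) = (2/7)(2/7)(2/7) = 0.023324; P(data | box D) = (8/10)(8/10)(8/10) = 0.512.
The prior-weighted likelihoods are 1/4 · 0.037037 = 0.0092593, 1/4 · 0.5787 = 0.14468, 1/4 · 0.023324 = 0.0058309, 1/4 · 0.512 = 0.128; with total 0.28777.
Dividing through by the total gives posterior P(box A | data) = 0.032176, P(box B | data) = 0.50276, P(box C | data) = 0.020263, P(box D | data) = 0.44481.
The predictive probability is P(orange next | data) = (2/3)(0.032176) + (1/6)(0.50276) + (5/7)(0.020263) + (1/5)(0.44481) = 0.20868.

0.2087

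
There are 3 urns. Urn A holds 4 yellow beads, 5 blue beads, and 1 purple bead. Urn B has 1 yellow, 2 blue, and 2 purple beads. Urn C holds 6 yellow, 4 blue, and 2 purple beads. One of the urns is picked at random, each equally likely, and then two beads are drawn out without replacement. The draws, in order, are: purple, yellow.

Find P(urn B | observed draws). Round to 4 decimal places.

The likelihood of the observed sequence under each hypothesis: P(data | urn A) = (1/10)(4/9) = 0.044444; P(data | urn B) = (2/5)(1/4) = 0.1; P(data | urn C) = (2/12)(6/11) = 0.090909.
Multiplying each by its prior: 1/3 · 0.044444 = 0.014815, 1/3 · 0.1 = 0.033333, 1/3 · 0.090909 = 0.030303; summing to 0.078451.
Hence P(urn B | data) = (0.033333) / (0.078451) = 0.42489.

0.4249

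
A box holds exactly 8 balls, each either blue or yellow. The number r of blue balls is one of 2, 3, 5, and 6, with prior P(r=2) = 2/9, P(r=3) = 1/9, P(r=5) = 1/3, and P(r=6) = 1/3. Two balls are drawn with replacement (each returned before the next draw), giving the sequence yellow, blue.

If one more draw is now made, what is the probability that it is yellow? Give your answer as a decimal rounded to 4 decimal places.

For each hypothesis, P(data | H) works out to: P(data | r = 2) = (6/8)(2/8) = 3/16; P(data | r = 3) = (5/8)(3/8) = 15/64; P(data | r = 5) = (3/8)(5/8) = 15/64; P(data | r = 6) = (2/8)(6/8) = 3/16.
Multiplying each by its prior: 2/9 · 3/16 = 1/24, 1/9 · 15/64 = 5/192, 1/3 · 15/64 = 5/64, 1/3 · 3/16 = 1/16; summing to 5/24.
The posterior is then P(r = 2 | data) = 1/5, P(r = 3 | data) = 1/8, P(r = 5 | data) = 3/8, P(r = 6 | data) = 3/10.
So P(yellow next | data) = Σ P(yellow next | H) P(H | data) = (3/4)(1/5) + (5/8)(1/8) + (3/8)(3/8) + (1/4)(3/10) = 71/160.

0.4438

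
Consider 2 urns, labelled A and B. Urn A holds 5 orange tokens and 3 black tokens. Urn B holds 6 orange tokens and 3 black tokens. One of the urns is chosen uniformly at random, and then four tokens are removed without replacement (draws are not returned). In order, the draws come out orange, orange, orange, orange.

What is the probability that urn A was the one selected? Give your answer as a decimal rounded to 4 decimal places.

0.3750

Compute the likelihood of the observed sequence for each case: P(data | urn A) = (5/8)(4/7)(3/6)(2/5) = 1/14; P(data | urn B) = (6/9)(5/8)(4/7)(3/6) = 5/42.
Multiplying each by its prior: 1/2 · 1/14 = 1/28, 1/2 · 5/42 = 5/84; these sum to 2/21.
Hence P(urn A | data) = (1/28) / (2/21) = 3/8.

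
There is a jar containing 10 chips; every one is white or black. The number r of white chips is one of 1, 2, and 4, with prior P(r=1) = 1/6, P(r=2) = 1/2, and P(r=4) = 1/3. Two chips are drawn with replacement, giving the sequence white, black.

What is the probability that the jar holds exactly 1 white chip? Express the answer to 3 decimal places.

0.086

Under each hypothesis, the probability of the observed sequence is: P(data | r = 1) = (1/10)(9/10) = 9/100; P(data | r = 2) = (2/10)(8/10) = 4/25; P(data | r = 4) = (4/10)(6/10) = 6/25.
Weighting by the prior gives 1/6 · 9/100 = 3/200, 1/2 · 4/25 = 2/25, 1/3 · 6/25 = 2/25; these sum to 7/40.
Hence P(r = 1 | data) = (3/200) / (7/40) = 3/35.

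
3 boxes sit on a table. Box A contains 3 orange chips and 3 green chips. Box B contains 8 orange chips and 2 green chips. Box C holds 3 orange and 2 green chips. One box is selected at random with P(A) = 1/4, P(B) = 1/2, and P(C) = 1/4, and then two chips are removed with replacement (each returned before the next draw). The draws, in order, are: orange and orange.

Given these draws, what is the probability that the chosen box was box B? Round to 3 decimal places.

For each hypothesis, P(data | H) works out to: P(data | box A) = (3/6)(3/6) = 1/4; P(data | box B) = (8/10)(8/10) = 16/25; P(data | box C) = (3/5)(3/5) = 9/25.
Multiplying each by its prior: 1/4 · 1/4 = 1/16, 1/2 · 16/25 = 8/25, 1/4 · 9/25 = 9/100; with total 189/400.
So P(box B | data) = (8/25) / (189/400) = 128/189.

0.677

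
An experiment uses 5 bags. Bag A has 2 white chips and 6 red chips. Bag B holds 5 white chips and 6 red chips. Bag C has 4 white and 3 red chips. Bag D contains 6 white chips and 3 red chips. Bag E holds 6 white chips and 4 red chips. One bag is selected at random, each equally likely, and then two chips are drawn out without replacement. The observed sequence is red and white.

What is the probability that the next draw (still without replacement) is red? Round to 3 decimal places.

For each hypothesis, P(data | H) works out to: P(data | bag A) = (6/8)(2/7) = 0.21429; P(data | bag B) = (6/11)(5/10) = 0.27273; P(data | bag C) = (3/7)(4/6) = 0.28571; P(data | bag D) = (3/9)(6/8) = 0.25; P(data | bag E) = (4/10)(6/9) = 0.26667.
The prior-weighted likelihoods are 1/5 · 0.21429 = 0.042857, 1/5 · 0.27273 = 0.054545, 1/5 · 0.28571 = 0.057143, 1/5 · 0.25 = 0.05, 1/5 · 0.26667 = 0.053333; these sum to 0.25788.
Normalising, the posterior is P(bag A | data) = 0.16619, P(bag B | data) = 0.21152, P(bag C | data) = 0.22159, P(bag D | data) = 0.19389, P(bag E | data) = 0.20682.
Averaging over the posterior, P(red next | data) = (5/6)(0.16619) + (5/9)(0.21152) + (2/5)(0.22159) + (2/7)(0.19389) + (3/8)(0.20682) = 0.47759.

0.478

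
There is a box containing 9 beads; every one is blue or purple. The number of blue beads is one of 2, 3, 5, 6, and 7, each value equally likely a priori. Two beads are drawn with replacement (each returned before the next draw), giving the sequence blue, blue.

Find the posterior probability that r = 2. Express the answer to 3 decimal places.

0.033

Compute the likelihood of the observed sequence for each case: P(data | r = 2) = (2/9)(2/9) = 4/81; P(data | r = 3) = (3/9)(3/9) = 1/9; P(data | r = 5) = (5/9)(5/9) = 25/81; P(data | r = 6) = (6/9)(6/9) = 4/9; P(data | r = 7) = (7/9)(7/9) = 49/81.
Weighting by the prior gives 1/5 · 4/81 = 4/405, 1/5 · 1/9 = 1/45, 1/5 · 25/81 = 5/81, 1/5 · 4/9 = 4/45, 1/5 · 49/81 = 49/405; summing to 41/135.
Hence P(r = 2 | data) = (4/405) / (41/135) = 4/123.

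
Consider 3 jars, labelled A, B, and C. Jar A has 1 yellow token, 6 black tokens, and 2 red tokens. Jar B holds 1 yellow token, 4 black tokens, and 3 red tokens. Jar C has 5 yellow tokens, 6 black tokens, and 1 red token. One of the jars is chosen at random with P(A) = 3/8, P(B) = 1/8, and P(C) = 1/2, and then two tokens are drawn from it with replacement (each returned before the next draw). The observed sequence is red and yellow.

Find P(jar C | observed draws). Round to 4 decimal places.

Under each hypothesis, the probability of the observed sequence is: P(data | jar A) = (2/9)(1/9) = 0.024691; P(data | jar B) = (3/8)(1/8) = 0.046875; P(data | jar C) = (1/12)(5/12) = 0.034722.
The prior-weighted likelihoods are 3/8 · 0.024691 = 0.0092593, 1/8 · 0.046875 = 0.0058594, 1/2 · 0.034722 = 0.017361; summing to 0.03248.
So P(jar C | data) = (0.017361) / (0.03248) = 0.53452.

0.5345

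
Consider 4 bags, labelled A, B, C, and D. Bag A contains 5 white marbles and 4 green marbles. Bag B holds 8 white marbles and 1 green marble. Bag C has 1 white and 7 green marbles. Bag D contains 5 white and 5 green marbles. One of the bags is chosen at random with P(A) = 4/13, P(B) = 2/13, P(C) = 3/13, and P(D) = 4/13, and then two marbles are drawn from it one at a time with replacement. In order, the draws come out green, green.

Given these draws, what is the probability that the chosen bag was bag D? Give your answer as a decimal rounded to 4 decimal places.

The likelihood of the observed sequence under each hypothesis: P(data | bag A) = (4/9)(4/9) = 0.19753; P(data | bag B) = (1/9)(1/9) = 0.012346; P(data | bag C) = (7/8)(7/8) = 0.76562; P(data | bag D) = (5/10)(5/10) = 0.25.
Multiplying each by its prior: 4/13 · 0.19753 = 0.060779, 2/13 · 0.012346 = 0.0018993, 3/13 · 0.76562 = 0.17668, 4/13 · 0.25 = 0.076923; summing to 0.31628.
Therefore the posterior P(bag D | data) = (0.076923) / (0.31628) = 0.24321.

0.2432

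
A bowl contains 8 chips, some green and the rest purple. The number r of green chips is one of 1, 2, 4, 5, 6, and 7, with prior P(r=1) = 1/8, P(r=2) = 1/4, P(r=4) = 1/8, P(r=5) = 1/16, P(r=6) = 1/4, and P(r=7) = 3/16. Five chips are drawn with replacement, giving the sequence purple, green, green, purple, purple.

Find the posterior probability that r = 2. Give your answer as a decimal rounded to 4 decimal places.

0.4233

The likelihood of the observed sequence under each hypothesis: P(data | r = 1) = (7/8)(1/8)(1/8)(7/8)(7/8) = 0.010468; P(data | r = 2) = (6/8)(2/8)(2/8)(6/8)(6/8) = 0.026367; P(data | r = 4) = (4/8)(4/8)(4/8)(4/8)(4/8) = 0.03125; P(data | r = 5) = (3/8)(5/8)(5/8)(3/8)(3/8) = 0.020599; P(data | r = 6) = (2/8)(6/8)(6/8)(2/8)(2/8) = 0.0087891; P(data | r = 7) = (1/8)(7/8)(7/8)(1/8)(1/8) = 0.0014954.
The prior-weighted likelihoods are 1/8 · 0.010468 = 0.0013084, 1/4 · 0.026367 = 0.0065918, 1/8 · 0.03125 = 0.0039062, 1/16 · 0.020599 = 0.0012875, 1/4 · 0.0087891 = 0.0021973, 3/16 · 0.0014954 = 0.00028038; these sum to 0.015572.
Hence P(r = 2 | data) = (0.0065918) / (0.015572) = 0.42332.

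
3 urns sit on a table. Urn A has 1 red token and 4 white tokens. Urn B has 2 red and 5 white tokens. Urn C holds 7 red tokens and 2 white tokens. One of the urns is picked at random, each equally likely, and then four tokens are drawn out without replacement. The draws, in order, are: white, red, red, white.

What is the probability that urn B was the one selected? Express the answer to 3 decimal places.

Under each hypothesis, the probability of the observed sequence is: P(data | urn A) = (4/5)(1/4)(0/3) = 0; P(data | urn B) = (5/7)(2/6)(1/5)(4/4) = 1/21; P(data | urn C) = (2/9)(7/8)(6/7)(1/6) = 1/36.
The prior-weighted likelihoods are 1/3 · 0 = 0, 1/3 · 1/21 = 1/63, 1/3 · 1/36 = 1/108; these sum to 19/756.
So P(urn B | data) = (1/63) / (19/756) = 12/19.

0.632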